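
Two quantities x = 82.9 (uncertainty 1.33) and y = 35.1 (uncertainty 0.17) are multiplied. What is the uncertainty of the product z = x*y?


For a product z = x*y, the relative uncertainty is:
uz/z = sqrt((ux/x)^2 + (uy/y)^2)
Relative uncertainties: ux/x = 1.33/82.9 = 0.016043
uy/y = 0.17/35.1 = 0.004843
z = 82.9 * 35.1 = 2909.8
uz = 2909.8 * sqrt(0.016043^2 + 0.004843^2) = 48.764

48.764


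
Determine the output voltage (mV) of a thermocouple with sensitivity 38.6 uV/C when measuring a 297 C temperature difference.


The thermocouple output V = sensitivity * dT.
V = 38.6 uV/C * 297 C
V = 11464.2 uV
V = 11.464 mV

11.464 mV


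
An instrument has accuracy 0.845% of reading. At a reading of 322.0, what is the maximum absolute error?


Absolute error = (accuracy% / 100) * reading.
Error = (0.845 / 100) * 322.0
Error = 0.00845 * 322.0
Error = 2.7209

2.7209


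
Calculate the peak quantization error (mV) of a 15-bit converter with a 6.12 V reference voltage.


The maximum quantization error is +/- LSB/2.
LSB = Vref / 2^n = 6.12 / 32768 = 0.00018677 V
Max error = LSB / 2 = 0.00018677 / 2 = 9.338e-05 V
Max error = 0.0934 mV

0.0934 mV


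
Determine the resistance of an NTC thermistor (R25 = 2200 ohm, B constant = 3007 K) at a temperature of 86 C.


NTC thermistor equation: Rt = R25 * exp(B * (1/T - 1/T25)).
T in Kelvin: 359.15 K, T25 = 298.15 K
1/T - 1/T25 = 1/359.15 - 1/298.15 = -0.00056966
B * (1/T - 1/T25) = 3007 * -0.00056966 = -1.713
Rt = 2200 * exp(-1.713) = 396.7 ohm

396.7 ohm


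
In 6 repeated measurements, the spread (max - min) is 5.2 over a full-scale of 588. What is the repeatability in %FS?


Repeatability = (spread / full scale) * 100%.
R = (5.2 / 588) * 100
R = 0.884 %FS

0.884 %FS


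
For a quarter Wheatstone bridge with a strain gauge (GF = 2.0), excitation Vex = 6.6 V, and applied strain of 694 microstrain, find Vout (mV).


Quarter bridge output: Vout = (GF * epsilon * Vex) / 4.
Vout = (2.0 * 694e-6 * 6.6) / 4
Vout = 0.0091608 / 4 V
Vout = 0.0022902 V = 2.2902 mV

2.2902 mV


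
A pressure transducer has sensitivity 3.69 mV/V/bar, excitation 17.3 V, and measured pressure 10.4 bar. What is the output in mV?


Output = sensitivity * Vex * P.
Vout = 3.69 * 17.3 * 10.4
Vout = 63.837 * 10.4
Vout = 663.9 mV

663.9 mV


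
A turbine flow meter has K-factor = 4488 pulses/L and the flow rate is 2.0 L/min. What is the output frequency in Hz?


Frequency = K * Q / 60 (converting L/min to L/s).
f = 4488 * 2.0 / 60
f = 8976.0 / 60
f = 149.6 Hz

149.6 Hz


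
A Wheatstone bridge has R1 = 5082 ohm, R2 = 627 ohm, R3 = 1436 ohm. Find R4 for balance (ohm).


At balance: R1*R4 = R2*R3, so R4 = R2*R3/R1.
R4 = 627 * 1436 / 5082
R4 = 900372 / 5082
R4 = 177.17 ohm

177.17 ohm


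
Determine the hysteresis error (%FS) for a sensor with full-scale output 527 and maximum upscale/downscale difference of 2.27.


Hysteresis = (max difference / full scale) * 100%.
H = (2.27 / 527) * 100
H = 0.431 %FS

0.431 %FS


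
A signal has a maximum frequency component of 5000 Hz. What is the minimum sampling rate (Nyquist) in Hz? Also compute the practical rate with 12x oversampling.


By Nyquist theorem, fs_min = 2 * fmax.
fs_min = 2 * 5000 = 10000 Hz
Practical rate = 12 * fs_min = 12 * 10000 = 120000 Hz

fs_min = 10000 Hz, fs_practical = 120000 Hz


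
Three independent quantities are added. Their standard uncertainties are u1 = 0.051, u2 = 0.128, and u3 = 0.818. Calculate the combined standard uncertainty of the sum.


For a sum of independent quantities, uc = sqrt(u1^2 + u2^2 + u3^2).
uc = sqrt(0.051^2 + 0.128^2 + 0.818^2)
uc = sqrt(0.002601 + 0.016384 + 0.669124)
uc = 0.8295

0.8295


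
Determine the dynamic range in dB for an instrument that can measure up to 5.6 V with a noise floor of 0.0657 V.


Dynamic range = 20 * log10(Vmax / Vnoise).
DR = 20 * log10(5.6 / 0.0657)
DR = 20 * log10(85.24)
DR = 38.61 dB

38.61 dB


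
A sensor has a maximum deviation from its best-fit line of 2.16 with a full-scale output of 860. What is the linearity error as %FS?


Linearity error = (max deviation / full scale) * 100%.
Linearity = (2.16 / 860) * 100
Linearity = 0.251 %FS

0.251 %FS


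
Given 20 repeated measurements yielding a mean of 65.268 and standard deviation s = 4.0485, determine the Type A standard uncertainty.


The standard uncertainty for Type A evaluation is u = s / sqrt(n).
u = 4.0485 / sqrt(20)
u = 4.0485 / 4.4721
u = 0.9053

0.9053


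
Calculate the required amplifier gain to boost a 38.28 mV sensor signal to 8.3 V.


Gain = Vout / Vin (converting to same units).
G = 8.3 V / 38.28 mV
G = 8300.0 mV / 38.28 mV
G = 216.82

216.82


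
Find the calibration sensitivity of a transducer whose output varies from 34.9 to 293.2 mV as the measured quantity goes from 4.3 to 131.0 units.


Sensitivity = (y2 - y1) / (x2 - x1).
S = (293.2 - 34.9) / (131.0 - 4.3)
S = 258.3 / 126.7
S = 2.0387 mV/unit

2.0387 mV/unit


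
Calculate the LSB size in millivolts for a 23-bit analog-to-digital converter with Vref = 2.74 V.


The resolution (LSB) of an ADC is Vref / 2^n.
LSB = 2.74 / 2^23
LSB = 2.74 / 8388608
LSB = 3.3e-07 V = 0.00032663 mV

0.00032663 mV


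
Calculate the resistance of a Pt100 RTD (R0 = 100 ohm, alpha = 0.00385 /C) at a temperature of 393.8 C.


The RTD equation: Rt = R0 * (1 + alpha * T).
Rt = 100 * (1 + 0.00385 * 393.8)
Rt = 100 * (1 + 1.51613)
Rt = 100 * 2.51613
Rt = 251.613 ohm

251.613 ohm


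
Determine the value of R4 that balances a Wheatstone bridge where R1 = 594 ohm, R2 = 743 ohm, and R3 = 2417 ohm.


At balance: R1*R4 = R2*R3, so R4 = R2*R3/R1.
R4 = 743 * 2417 / 594
R4 = 1795831 / 594
R4 = 3023.28 ohm

3023.28 ohm


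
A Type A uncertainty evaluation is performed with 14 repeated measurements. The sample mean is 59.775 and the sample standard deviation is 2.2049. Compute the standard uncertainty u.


The standard uncertainty for Type A evaluation is u = s / sqrt(n).
u = 2.2049 / sqrt(14)
u = 2.2049 / 3.7417
u = 0.5893

0.5893


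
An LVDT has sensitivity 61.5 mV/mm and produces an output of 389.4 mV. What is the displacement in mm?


Displacement = Vout / sensitivity.
d = 389.4 / 61.5
d = 6.332 mm

6.332 mm


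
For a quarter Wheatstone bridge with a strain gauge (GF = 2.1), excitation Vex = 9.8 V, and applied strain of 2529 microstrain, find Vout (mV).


Quarter bridge output: Vout = (GF * epsilon * Vex) / 4.
Vout = (2.1 * 2529e-6 * 9.8) / 4
Vout = 0.05204682 / 4 V
Vout = 0.01301171 V = 13.0117 mV

13.0117 mV


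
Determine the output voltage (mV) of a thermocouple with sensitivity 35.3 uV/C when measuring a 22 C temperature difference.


The thermocouple output V = sensitivity * dT.
V = 35.3 uV/C * 22 C
V = 776.6 uV
V = 0.777 mV

0.777 mV


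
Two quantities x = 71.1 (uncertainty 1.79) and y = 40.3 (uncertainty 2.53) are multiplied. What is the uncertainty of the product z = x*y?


For a product z = x*y, the relative uncertainty is:
uz/z = sqrt((ux/x)^2 + (uy/y)^2)
Relative uncertainties: ux/x = 1.79/71.1 = 0.025176
uy/y = 2.53/40.3 = 0.062779
z = 71.1 * 40.3 = 2865.3
uz = 2865.3 * sqrt(0.025176^2 + 0.062779^2) = 193.808

193.808


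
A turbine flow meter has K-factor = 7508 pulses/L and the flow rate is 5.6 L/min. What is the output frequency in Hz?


Frequency = K * Q / 60 (converting L/min to L/s).
f = 7508 * 5.6 / 60
f = 42044.8 / 60
f = 700.75 Hz

700.75 Hz


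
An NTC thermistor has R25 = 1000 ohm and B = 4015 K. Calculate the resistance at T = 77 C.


NTC thermistor equation: Rt = R25 * exp(B * (1/T - 1/T25)).
T in Kelvin: 350.15 K, T25 = 298.15 K
1/T - 1/T25 = 1/350.15 - 1/298.15 = -0.0004981
B * (1/T - 1/T25) = 4015 * -0.0004981 = -1.9999
Rt = 1000 * exp(-1.9999) = 135.4 ohm

135.4 ohm


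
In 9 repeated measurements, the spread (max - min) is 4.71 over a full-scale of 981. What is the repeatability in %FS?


Repeatability = (spread / full scale) * 100%.
R = (4.71 / 981) * 100
R = 0.48 %FS

0.48 %FS


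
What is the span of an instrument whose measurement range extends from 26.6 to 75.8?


Span = upper range - lower range.
Span = 75.8 - (26.6)
Span = 49.2

49.2


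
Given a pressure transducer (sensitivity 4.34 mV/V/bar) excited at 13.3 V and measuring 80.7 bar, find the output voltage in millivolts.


Output = sensitivity * Vex * P.
Vout = 4.34 * 13.3 * 80.7
Vout = 57.722 * 80.7
Vout = 4658.17 mV

4658.17 mV


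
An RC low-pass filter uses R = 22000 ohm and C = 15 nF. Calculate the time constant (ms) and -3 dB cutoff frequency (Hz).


Time constant: tau = R * C.
tau = 22000 * 1.50e-08 = 0.00033 s
tau = 0.33 ms
Cutoff frequency: fc = 1 / (2*pi*R*C).
fc = 1 / (2*pi*0.00033) = 482.29 Hz

tau = 0.33 ms, fc = 482.29 Hz


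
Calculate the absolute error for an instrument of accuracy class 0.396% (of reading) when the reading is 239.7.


Absolute error = (accuracy% / 100) * reading.
Error = (0.396 / 100) * 239.7
Error = 0.00396 * 239.7
Error = 0.9492

0.9492


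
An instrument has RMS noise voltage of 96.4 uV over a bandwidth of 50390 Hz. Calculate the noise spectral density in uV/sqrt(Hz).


Noise spectral density = Vrms / sqrt(BW).
NSD = 96.4 / sqrt(50390)
NSD = 96.4 / 224.4772
NSD = 0.4294 uV/sqrt(Hz)

0.4294 uV/sqrt(Hz)


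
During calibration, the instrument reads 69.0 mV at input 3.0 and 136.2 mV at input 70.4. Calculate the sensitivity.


Sensitivity = (y2 - y1) / (x2 - x1).
S = (136.2 - 69.0) / (70.4 - 3.0)
S = 67.2 / 67.4
S = 0.997 mV/unit

0.997 mV/unit


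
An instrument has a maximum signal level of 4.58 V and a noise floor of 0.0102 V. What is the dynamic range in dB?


Dynamic range = 20 * log10(Vmax / Vnoise).
DR = 20 * log10(4.58 / 0.0102)
DR = 20 * log10(449.02)
DR = 53.05 dB

53.05 dB


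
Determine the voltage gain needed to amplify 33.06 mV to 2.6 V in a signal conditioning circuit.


Gain = Vout / Vin (converting to same units).
G = 2.6 V / 33.06 mV
G = 2600.0 mV / 33.06 mV
G = 78.64

78.64


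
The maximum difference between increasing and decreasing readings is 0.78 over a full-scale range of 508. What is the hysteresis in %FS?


Hysteresis = (max difference / full scale) * 100%.
H = (0.78 / 508) * 100
H = 0.154 %FS

0.154 %FS


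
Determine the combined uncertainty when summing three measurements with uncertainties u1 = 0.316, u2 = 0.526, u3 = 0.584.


For a sum of independent quantities, uc = sqrt(u1^2 + u2^2 + u3^2).
uc = sqrt(0.316^2 + 0.526^2 + 0.584^2)
uc = sqrt(0.099856 + 0.276676 + 0.341056)
uc = 0.8471

0.8471


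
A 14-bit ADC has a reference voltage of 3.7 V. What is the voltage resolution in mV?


The resolution (LSB) of an ADC is Vref / 2^n.
LSB = 3.7 / 2^14
LSB = 3.7 / 16384
LSB = 0.00022583 V = 0.22583008 mV

0.22583008 mV


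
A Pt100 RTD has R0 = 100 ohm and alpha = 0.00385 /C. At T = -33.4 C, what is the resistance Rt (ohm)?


The RTD equation: Rt = R0 * (1 + alpha * T).
Rt = 100 * (1 + 0.00385 * -33.4)
Rt = 100 * (1 + -0.12859)
Rt = 100 * 0.87141
Rt = 87.141 ohm

87.141 ohm


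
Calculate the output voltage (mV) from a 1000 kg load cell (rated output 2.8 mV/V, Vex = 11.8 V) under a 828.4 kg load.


Vout = rated_output * Vex * (load / capacity).
Vout = 2.8 * 11.8 * (828.4 / 1000)
Vout = 2.8 * 11.8 * 0.8284
Vout = 27.37 mV

27.37 mV


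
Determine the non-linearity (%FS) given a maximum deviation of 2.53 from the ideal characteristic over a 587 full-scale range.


Linearity error = (max deviation / full scale) * 100%.
Linearity = (2.53 / 587) * 100
Linearity = 0.431 %FS

0.431 %FS


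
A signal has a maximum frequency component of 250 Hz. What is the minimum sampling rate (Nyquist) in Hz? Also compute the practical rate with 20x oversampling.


By Nyquist theorem, fs_min = 2 * fmax.
fs_min = 2 * 250 = 500 Hz
Practical rate = 20 * fs_min = 20 * 500 = 10000 Hz

fs_min = 500 Hz, fs_practical = 10000 Hz


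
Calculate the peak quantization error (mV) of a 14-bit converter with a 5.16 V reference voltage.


The maximum quantization error is +/- LSB/2.
LSB = Vref / 2^n = 5.16 / 16384 = 0.00031494 V
Max error = LSB / 2 = 0.00031494 / 2 = 0.00015747 V
Max error = 0.1575 mV

0.1575 mV


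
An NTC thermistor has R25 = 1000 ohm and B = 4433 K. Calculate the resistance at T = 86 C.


NTC thermistor equation: Rt = R25 * exp(B * (1/T - 1/T25)).
T in Kelvin: 359.15 K, T25 = 298.15 K
1/T - 1/T25 = 1/359.15 - 1/298.15 = -0.00056966
B * (1/T - 1/T25) = 4433 * -0.00056966 = -2.5253
Rt = 1000 * exp(-2.5253) = 80.0 ohm

80.0 ohm


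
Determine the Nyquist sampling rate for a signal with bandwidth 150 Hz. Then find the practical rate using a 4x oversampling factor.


By Nyquist theorem, fs_min = 2 * fmax.
fs_min = 2 * 150 = 300 Hz
Practical rate = 4 * fs_min = 4 * 300 = 1200 Hz

fs_min = 300 Hz, fs_practical = 1200 Hz


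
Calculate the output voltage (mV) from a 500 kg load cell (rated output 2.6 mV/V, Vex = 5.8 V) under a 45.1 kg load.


Vout = rated_output * Vex * (load / capacity).
Vout = 2.6 * 5.8 * (45.1 / 500)
Vout = 2.6 * 5.8 * 0.0902
Vout = 1.36 mV

1.36 mV


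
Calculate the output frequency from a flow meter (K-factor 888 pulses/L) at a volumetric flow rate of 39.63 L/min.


Frequency = K * Q / 60 (converting L/min to L/s).
f = 888 * 39.63 / 60
f = 35191.44 / 60
f = 586.52 Hz

586.52 Hz


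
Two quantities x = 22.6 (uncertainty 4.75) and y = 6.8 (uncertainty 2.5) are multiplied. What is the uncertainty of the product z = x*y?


For a product z = x*y, the relative uncertainty is:
uz/z = sqrt((ux/x)^2 + (uy/y)^2)
Relative uncertainties: ux/x = 4.75/22.6 = 0.210177
uy/y = 2.5/6.8 = 0.367647
z = 22.6 * 6.8 = 153.7
uz = 153.7 * sqrt(0.210177^2 + 0.367647^2) = 65.081

65.081


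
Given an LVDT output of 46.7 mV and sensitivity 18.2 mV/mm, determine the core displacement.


Displacement = Vout / sensitivity.
d = 46.7 / 18.2
d = 2.566 mm

2.566 mm


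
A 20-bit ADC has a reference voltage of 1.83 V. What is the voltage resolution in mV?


The resolution (LSB) of an ADC is Vref / 2^n.
LSB = 1.83 / 2^20
LSB = 1.83 / 1048576
LSB = 1.75e-06 V = 0.00174522 mV

0.00174522 mV


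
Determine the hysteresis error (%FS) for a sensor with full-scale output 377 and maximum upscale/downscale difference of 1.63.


Hysteresis = (max difference / full scale) * 100%.
H = (1.63 / 377) * 100
H = 0.432 %FS

0.432 %FS


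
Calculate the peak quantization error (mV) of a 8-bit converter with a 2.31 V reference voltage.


The maximum quantization error is +/- LSB/2.
LSB = Vref / 2^n = 2.31 / 256 = 0.00902344 V
Max error = LSB / 2 = 0.00902344 / 2 = 0.00451172 V
Max error = 4.5117 mV

4.5117 mV


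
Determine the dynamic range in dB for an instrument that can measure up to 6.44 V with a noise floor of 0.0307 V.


Dynamic range = 20 * log10(Vmax / Vnoise).
DR = 20 * log10(6.44 / 0.0307)
DR = 20 * log10(209.77)
DR = 46.43 dB

46.43 dB


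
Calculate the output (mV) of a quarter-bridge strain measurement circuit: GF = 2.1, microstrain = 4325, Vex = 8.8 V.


Quarter bridge output: Vout = (GF * epsilon * Vex) / 4.
Vout = (2.1 * 4325e-6 * 8.8) / 4
Vout = 0.079926 / 4 V
Vout = 0.0199815 V = 19.9815 mV

19.9815 mV


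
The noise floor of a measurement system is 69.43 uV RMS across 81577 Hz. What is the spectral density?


Noise spectral density = Vrms / sqrt(BW).
NSD = 69.43 / sqrt(81577)
NSD = 69.43 / 285.6169
NSD = 0.2431 uV/sqrt(Hz)

0.2431 uV/sqrt(Hz)


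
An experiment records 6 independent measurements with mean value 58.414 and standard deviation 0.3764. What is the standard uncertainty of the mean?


The standard uncertainty for Type A evaluation is u = s / sqrt(n).
u = 0.3764 / sqrt(6)
u = 0.3764 / 2.4495
u = 0.1537

0.1537


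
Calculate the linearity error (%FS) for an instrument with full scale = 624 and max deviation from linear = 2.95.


Linearity error = (max deviation / full scale) * 100%.
Linearity = (2.95 / 624) * 100
Linearity = 0.473 %FS

0.473 %FS


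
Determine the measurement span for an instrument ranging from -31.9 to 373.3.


Span = upper range - lower range.
Span = 373.3 - (-31.9)
Span = 405.2

405.2


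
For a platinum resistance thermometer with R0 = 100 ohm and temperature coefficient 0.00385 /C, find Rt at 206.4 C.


The RTD equation: Rt = R0 * (1 + alpha * T).
Rt = 100 * (1 + 0.00385 * 206.4)
Rt = 100 * (1 + 0.79464)
Rt = 100 * 1.79464
Rt = 179.464 ohm

179.464 ohm


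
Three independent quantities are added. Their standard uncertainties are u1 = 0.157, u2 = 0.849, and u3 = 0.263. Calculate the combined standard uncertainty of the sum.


For a sum of independent quantities, uc = sqrt(u1^2 + u2^2 + u3^2).
uc = sqrt(0.157^2 + 0.849^2 + 0.263^2)
uc = sqrt(0.024649 + 0.720801 + 0.069169)
uc = 0.9026

0.9026


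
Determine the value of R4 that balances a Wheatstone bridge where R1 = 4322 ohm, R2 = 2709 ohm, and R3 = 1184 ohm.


At balance: R1*R4 = R2*R3, so R4 = R2*R3/R1.
R4 = 2709 * 1184 / 4322
R4 = 3207456 / 4322
R4 = 742.12 ohm

742.12 ohm


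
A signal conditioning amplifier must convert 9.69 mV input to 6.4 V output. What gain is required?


Gain = Vout / Vin (converting to same units).
G = 6.4 V / 9.69 mV
G = 6400.0 mV / 9.69 mV
G = 660.47

660.47


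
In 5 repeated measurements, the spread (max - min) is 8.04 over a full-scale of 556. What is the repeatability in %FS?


Repeatability = (spread / full scale) * 100%.
R = (8.04 / 556) * 100
R = 1.446 %FS

1.446 %FS


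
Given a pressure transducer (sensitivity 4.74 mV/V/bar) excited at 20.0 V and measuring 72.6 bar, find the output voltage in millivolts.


Output = sensitivity * Vex * P.
Vout = 4.74 * 20.0 * 72.6
Vout = 94.8 * 72.6
Vout = 6882.48 mV

6882.48 mV


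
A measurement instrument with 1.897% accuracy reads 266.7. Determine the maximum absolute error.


Absolute error = (accuracy% / 100) * reading.
Error = (1.897 / 100) * 266.7
Error = 0.01897 * 266.7
Error = 5.0593

5.0593


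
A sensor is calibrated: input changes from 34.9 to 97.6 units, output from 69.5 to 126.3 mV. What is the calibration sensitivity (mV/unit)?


Sensitivity = (y2 - y1) / (x2 - x1).
S = (126.3 - 69.5) / (97.6 - 34.9)
S = 56.8 / 62.7
S = 0.9059 mV/unit

0.9059 mV/unit


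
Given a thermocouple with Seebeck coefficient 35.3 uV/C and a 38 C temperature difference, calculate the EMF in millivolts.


The thermocouple output V = sensitivity * dT.
V = 35.3 uV/C * 38 C
V = 1341.4 uV
V = 1.341 mV

1.341 mV


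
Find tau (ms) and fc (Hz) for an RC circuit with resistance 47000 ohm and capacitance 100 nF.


Time constant: tau = R * C.
tau = 47000 * 1.00e-07 = 0.0047 s
tau = 4.7 ms
Cutoff frequency: fc = 1 / (2*pi*R*C).
fc = 1 / (2*pi*0.0047) = 33.86 Hz

tau = 4.7 ms, fc = 33.86 Hz


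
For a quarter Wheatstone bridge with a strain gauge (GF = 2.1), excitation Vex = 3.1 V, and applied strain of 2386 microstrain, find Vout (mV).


Quarter bridge output: Vout = (GF * epsilon * Vex) / 4.
Vout = (2.1 * 2386e-6 * 3.1) / 4
Vout = 0.01553286 / 4 V
Vout = 0.00388322 V = 3.8832 mV

3.8832 mV


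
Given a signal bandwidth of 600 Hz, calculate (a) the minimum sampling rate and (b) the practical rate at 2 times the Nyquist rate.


By Nyquist theorem, fs_min = 2 * fmax.
fs_min = 2 * 600 = 1200 Hz
Practical rate = 2 * fs_min = 2 * 1200 = 2400 Hz

fs_min = 1200 Hz, fs_practical = 2400 Hz


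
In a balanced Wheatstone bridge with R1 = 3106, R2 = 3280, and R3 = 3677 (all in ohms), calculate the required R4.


At balance: R1*R4 = R2*R3, so R4 = R2*R3/R1.
R4 = 3280 * 3677 / 3106
R4 = 12060560 / 3106
R4 = 3882.99 ohm

3882.99 ohm


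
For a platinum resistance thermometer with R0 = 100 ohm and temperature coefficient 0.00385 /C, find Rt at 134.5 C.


The RTD equation: Rt = R0 * (1 + alpha * T).
Rt = 100 * (1 + 0.00385 * 134.5)
Rt = 100 * (1 + 0.517825)
Rt = 100 * 1.517825
Rt = 151.782 ohm

151.782 ohm


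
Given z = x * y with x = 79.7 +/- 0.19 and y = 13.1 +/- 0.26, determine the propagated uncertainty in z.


For a product z = x*y, the relative uncertainty is:
uz/z = sqrt((ux/x)^2 + (uy/y)^2)
Relative uncertainties: ux/x = 0.19/79.7 = 0.002384
uy/y = 0.26/13.1 = 0.019847
z = 79.7 * 13.1 = 1044.1
uz = 1044.1 * sqrt(0.002384^2 + 0.019847^2) = 20.871

20.871


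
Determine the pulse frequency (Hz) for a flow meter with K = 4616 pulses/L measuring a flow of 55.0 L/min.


Frequency = K * Q / 60 (converting L/min to L/s).
f = 4616 * 55.0 / 60
f = 253880.0 / 60
f = 4231.33 Hz

4231.33 Hz


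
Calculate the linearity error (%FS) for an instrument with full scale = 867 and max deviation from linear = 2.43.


Linearity error = (max deviation / full scale) * 100%.
Linearity = (2.43 / 867) * 100
Linearity = 0.28 %FS

0.28 %FS


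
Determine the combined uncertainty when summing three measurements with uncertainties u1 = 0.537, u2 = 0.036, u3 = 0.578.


For a sum of independent quantities, uc = sqrt(u1^2 + u2^2 + u3^2).
uc = sqrt(0.537^2 + 0.036^2 + 0.578^2)
uc = sqrt(0.288369 + 0.001296 + 0.334084)
uc = 0.7898

0.7898


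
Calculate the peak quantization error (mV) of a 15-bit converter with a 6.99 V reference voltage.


The maximum quantization error is +/- LSB/2.
LSB = Vref / 2^n = 6.99 / 32768 = 0.00021332 V
Max error = LSB / 2 = 0.00021332 / 2 = 0.00010666 V
Max error = 0.1067 mV

0.1067 mV


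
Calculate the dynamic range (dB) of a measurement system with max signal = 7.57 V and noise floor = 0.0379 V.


Dynamic range = 20 * log10(Vmax / Vnoise).
DR = 20 * log10(7.57 / 0.0379)
DR = 20 * log10(199.74)
DR = 46.01 dB

46.01 dB


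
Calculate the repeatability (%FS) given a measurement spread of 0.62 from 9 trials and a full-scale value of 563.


Repeatability = (spread / full scale) * 100%.
R = (0.62 / 563) * 100
R = 0.11 %FS

0.11 %FS


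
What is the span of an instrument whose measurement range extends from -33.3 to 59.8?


Span = upper range - lower range.
Span = 59.8 - (-33.3)
Span = 93.1

93.1


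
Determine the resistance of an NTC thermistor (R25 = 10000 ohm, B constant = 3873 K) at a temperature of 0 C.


NTC thermistor equation: Rt = R25 * exp(B * (1/T - 1/T25)).
T in Kelvin: 273.15 K, T25 = 298.15 K
1/T - 1/T25 = 1/273.15 - 1/298.15 = 0.00030698
B * (1/T - 1/T25) = 3873 * 0.00030698 = 1.1889
Rt = 10000 * exp(1.1889) = 32835.2 ohm

32835.2 ohm


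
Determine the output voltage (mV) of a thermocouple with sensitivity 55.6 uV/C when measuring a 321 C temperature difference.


The thermocouple output V = sensitivity * dT.
V = 55.6 uV/C * 321 C
V = 17847.6 uV
V = 17.848 mV

17.848 mV


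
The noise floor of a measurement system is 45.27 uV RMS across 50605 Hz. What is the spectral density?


Noise spectral density = Vrms / sqrt(BW).
NSD = 45.27 / sqrt(50605)
NSD = 45.27 / 224.9556
NSD = 0.2012 uV/sqrt(Hz)

0.2012 uV/sqrt(Hz)


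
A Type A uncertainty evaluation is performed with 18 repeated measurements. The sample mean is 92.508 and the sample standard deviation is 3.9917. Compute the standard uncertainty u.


The standard uncertainty for Type A evaluation is u = s / sqrt(n).
u = 3.9917 / sqrt(18)
u = 3.9917 / 4.2426
u = 0.9409

0.9409


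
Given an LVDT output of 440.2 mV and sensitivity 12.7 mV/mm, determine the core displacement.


Displacement = Vout / sensitivity.
d = 440.2 / 12.7
d = 34.661 mm

34.661 mm


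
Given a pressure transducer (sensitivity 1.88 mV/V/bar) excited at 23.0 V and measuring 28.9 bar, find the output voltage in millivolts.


Output = sensitivity * Vex * P.
Vout = 1.88 * 23.0 * 28.9
Vout = 43.24 * 28.9
Vout = 1249.64 mV

1249.64 mV


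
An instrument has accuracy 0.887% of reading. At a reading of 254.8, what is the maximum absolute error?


Absolute error = (accuracy% / 100) * reading.
Error = (0.887 / 100) * 254.8
Error = 0.00887 * 254.8
Error = 2.2601

2.2601


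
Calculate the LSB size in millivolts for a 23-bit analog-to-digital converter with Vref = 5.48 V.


The resolution (LSB) of an ADC is Vref / 2^n.
LSB = 5.48 / 2^23
LSB = 5.48 / 8388608
LSB = 6.5e-07 V = 0.00065327 mV

0.00065327 mV


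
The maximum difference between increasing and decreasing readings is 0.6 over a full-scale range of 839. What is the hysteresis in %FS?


Hysteresis = (max difference / full scale) * 100%.
H = (0.6 / 839) * 100
H = 0.072 %FS

0.072 %FS


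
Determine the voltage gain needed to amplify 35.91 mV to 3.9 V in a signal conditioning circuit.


Gain = Vout / Vin (converting to same units).
G = 3.9 V / 35.91 mV
G = 3900.0 mV / 35.91 mV
G = 108.6

108.6


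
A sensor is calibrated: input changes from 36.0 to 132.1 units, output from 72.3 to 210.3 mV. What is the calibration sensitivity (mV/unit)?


Sensitivity = (y2 - y1) / (x2 - x1).
S = (210.3 - 72.3) / (132.1 - 36.0)
S = 138.0 / 96.1
S = 1.436 mV/unit

1.436 mV/unit


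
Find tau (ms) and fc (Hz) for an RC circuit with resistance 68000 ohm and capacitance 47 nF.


Time constant: tau = R * C.
tau = 68000 * 4.70e-08 = 0.003196 s
tau = 3.196 ms
Cutoff frequency: fc = 1 / (2*pi*R*C).
fc = 1 / (2*pi*0.003196) = 49.8 Hz

tau = 3.196 ms, fc = 49.8 Hz


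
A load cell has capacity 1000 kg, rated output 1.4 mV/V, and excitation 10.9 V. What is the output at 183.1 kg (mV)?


Vout = rated_output * Vex * (load / capacity).
Vout = 1.4 * 10.9 * (183.1 / 1000)
Vout = 1.4 * 10.9 * 0.1831
Vout = 2.794 mV

2.794 mV


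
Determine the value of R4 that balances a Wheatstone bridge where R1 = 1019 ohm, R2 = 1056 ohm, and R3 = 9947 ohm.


At balance: R1*R4 = R2*R3, so R4 = R2*R3/R1.
R4 = 1056 * 9947 / 1019
R4 = 10504032 / 1019
R4 = 10308.18 ohm

10308.18 ohm


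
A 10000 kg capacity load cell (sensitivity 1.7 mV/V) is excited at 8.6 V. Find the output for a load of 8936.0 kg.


Vout = rated_output * Vex * (load / capacity).
Vout = 1.7 * 8.6 * (8936.0 / 10000)
Vout = 1.7 * 8.6 * 0.8936
Vout = 13.064 mV

13.064 mV


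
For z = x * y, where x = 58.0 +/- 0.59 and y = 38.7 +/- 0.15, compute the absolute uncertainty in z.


For a product z = x*y, the relative uncertainty is:
uz/z = sqrt((ux/x)^2 + (uy/y)^2)
Relative uncertainties: ux/x = 0.59/58.0 = 0.010172
uy/y = 0.15/38.7 = 0.003876
z = 58.0 * 38.7 = 2244.6
uz = 2244.6 * sqrt(0.010172^2 + 0.003876^2) = 24.434

24.434


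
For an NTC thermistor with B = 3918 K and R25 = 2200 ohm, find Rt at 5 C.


NTC thermistor equation: Rt = R25 * exp(B * (1/T - 1/T25)).
T in Kelvin: 278.15 K, T25 = 298.15 K
1/T - 1/T25 = 1/278.15 - 1/298.15 = 0.00024117
B * (1/T - 1/T25) = 3918 * 0.00024117 = 0.9449
Rt = 2200 * exp(0.9449) = 5659.6 ohm

5659.6 ohm


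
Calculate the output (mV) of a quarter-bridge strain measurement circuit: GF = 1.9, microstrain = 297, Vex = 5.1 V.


Quarter bridge output: Vout = (GF * epsilon * Vex) / 4.
Vout = (1.9 * 297e-6 * 5.1) / 4
Vout = 0.00287793 / 4 V
Vout = 0.00071948 V = 0.7195 mV

0.7195 mV


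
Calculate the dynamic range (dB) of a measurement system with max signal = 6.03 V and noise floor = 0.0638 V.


Dynamic range = 20 * log10(Vmax / Vnoise).
DR = 20 * log10(6.03 / 0.0638)
DR = 20 * log10(94.51)
DR = 39.51 dB

39.51 dB


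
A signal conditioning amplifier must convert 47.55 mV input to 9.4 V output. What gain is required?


Gain = Vout / Vin (converting to same units).
G = 9.4 V / 47.55 mV
G = 9400.0 mV / 47.55 mV
G = 197.69

197.69


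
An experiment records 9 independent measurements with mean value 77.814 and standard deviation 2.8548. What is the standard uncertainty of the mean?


The standard uncertainty for Type A evaluation is u = s / sqrt(n).
u = 2.8548 / sqrt(9)
u = 2.8548 / 3.0
u = 0.9516

0.9516


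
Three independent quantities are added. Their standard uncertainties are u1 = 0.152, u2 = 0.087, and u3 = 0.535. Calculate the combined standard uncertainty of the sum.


For a sum of independent quantities, uc = sqrt(u1^2 + u2^2 + u3^2).
uc = sqrt(0.152^2 + 0.087^2 + 0.535^2)
uc = sqrt(0.023104 + 0.007569 + 0.286225)
uc = 0.5629

0.5629


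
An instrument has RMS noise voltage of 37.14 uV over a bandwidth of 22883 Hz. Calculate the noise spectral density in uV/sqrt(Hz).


Noise spectral density = Vrms / sqrt(BW).
NSD = 37.14 / sqrt(22883)
NSD = 37.14 / 151.2713
NSD = 0.2455 uV/sqrt(Hz)

0.2455 uV/sqrt(Hz)


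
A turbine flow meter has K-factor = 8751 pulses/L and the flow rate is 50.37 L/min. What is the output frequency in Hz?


Frequency = K * Q / 60 (converting L/min to L/s).
f = 8751 * 50.37 / 60
f = 440787.87 / 60
f = 7346.46 Hz

7346.46 Hz


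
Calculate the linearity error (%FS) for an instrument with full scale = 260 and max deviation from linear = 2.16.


Linearity error = (max deviation / full scale) * 100%.
Linearity = (2.16 / 260) * 100
Linearity = 0.831 %FS

0.831 %FS


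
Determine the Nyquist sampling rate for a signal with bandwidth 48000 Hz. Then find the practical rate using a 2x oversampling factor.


By Nyquist theorem, fs_min = 2 * fmax.
fs_min = 2 * 48000 = 96000 Hz
Practical rate = 2 * fs_min = 2 * 96000 = 192000 Hz

fs_min = 96000 Hz, fs_practical = 192000 Hz


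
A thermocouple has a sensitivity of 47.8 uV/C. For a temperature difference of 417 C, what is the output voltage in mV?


The thermocouple output V = sensitivity * dT.
V = 47.8 uV/C * 417 C
V = 19932.6 uV
V = 19.933 mV

19.933 mV


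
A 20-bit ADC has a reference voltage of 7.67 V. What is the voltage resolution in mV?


The resolution (LSB) of an ADC is Vref / 2^n.
LSB = 7.67 / 2^20
LSB = 7.67 / 1048576
LSB = 7.31e-06 V = 0.00731468 mV

0.00731468 mV


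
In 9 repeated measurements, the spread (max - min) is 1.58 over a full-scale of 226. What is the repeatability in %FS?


Repeatability = (spread / full scale) * 100%.
R = (1.58 / 226) * 100
R = 0.699 %FS

0.699 %FS


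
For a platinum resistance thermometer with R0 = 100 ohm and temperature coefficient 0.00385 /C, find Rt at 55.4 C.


The RTD equation: Rt = R0 * (1 + alpha * T).
Rt = 100 * (1 + 0.00385 * 55.4)
Rt = 100 * (1 + 0.21329)
Rt = 100 * 1.21329
Rt = 121.329 ohm

121.329 ohm


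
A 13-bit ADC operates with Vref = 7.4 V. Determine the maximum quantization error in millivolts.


The maximum quantization error is +/- LSB/2.
LSB = Vref / 2^n = 7.4 / 8192 = 0.00090332 V
Max error = LSB / 2 = 0.00090332 / 2 = 0.00045166 V
Max error = 0.4517 mV

0.4517 mV


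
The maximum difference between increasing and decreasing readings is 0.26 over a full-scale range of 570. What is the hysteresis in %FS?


Hysteresis = (max difference / full scale) * 100%.
H = (0.26 / 570) * 100
H = 0.046 %FS

0.046 %FS


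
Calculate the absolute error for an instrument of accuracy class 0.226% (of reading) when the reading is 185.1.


Absolute error = (accuracy% / 100) * reading.
Error = (0.226 / 100) * 185.1
Error = 0.00226 * 185.1
Error = 0.4183

0.4183


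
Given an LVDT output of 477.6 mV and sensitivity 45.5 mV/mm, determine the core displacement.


Displacement = Vout / sensitivity.
d = 477.6 / 45.5
d = 10.497 mm

10.497 mm


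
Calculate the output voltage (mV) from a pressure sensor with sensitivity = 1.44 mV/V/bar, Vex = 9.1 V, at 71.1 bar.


Output = sensitivity * Vex * P.
Vout = 1.44 * 9.1 * 71.1
Vout = 13.104 * 71.1
Vout = 931.69 mV

931.69 mV


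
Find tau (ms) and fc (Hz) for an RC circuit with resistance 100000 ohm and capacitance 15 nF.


Time constant: tau = R * C.
tau = 100000 * 1.50e-08 = 0.0015 s
tau = 1.5 ms
Cutoff frequency: fc = 1 / (2*pi*R*C).
fc = 1 / (2*pi*0.0015) = 106.1 Hz

tau = 1.5 ms, fc = 106.1 Hz


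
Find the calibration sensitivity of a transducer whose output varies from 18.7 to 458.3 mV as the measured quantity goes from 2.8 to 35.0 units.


Sensitivity = (y2 - y1) / (x2 - x1).
S = (458.3 - 18.7) / (35.0 - 2.8)
S = 439.6 / 32.2
S = 13.6522 mV/unit

13.6522 mV/unit


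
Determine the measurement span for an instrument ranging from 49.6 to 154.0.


Span = upper range - lower range.
Span = 154.0 - (49.6)
Span = 104.4

104.4


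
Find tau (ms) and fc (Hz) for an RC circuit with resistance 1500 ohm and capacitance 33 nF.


Time constant: tau = R * C.
tau = 1500 * 3.30e-08 = 4.95e-05 s
tau = 0.0495 ms
Cutoff frequency: fc = 1 / (2*pi*R*C).
fc = 1 / (2*pi*4.95e-05) = 3215.25 Hz

tau = 0.0495 ms, fc = 3215.25 Hz


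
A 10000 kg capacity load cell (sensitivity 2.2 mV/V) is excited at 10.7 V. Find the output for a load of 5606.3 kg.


Vout = rated_output * Vex * (load / capacity).
Vout = 2.2 * 10.7 * (5606.3 / 10000)
Vout = 2.2 * 10.7 * 0.56063
Vout = 13.197 mV

13.197 mV


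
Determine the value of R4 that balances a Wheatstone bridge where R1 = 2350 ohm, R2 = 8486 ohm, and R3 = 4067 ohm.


At balance: R1*R4 = R2*R3, so R4 = R2*R3/R1.
R4 = 8486 * 4067 / 2350
R4 = 34512562 / 2350
R4 = 14686.2 ohm

14686.2 ohm


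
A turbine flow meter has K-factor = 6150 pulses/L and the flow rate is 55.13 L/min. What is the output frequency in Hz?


Frequency = K * Q / 60 (converting L/min to L/s).
f = 6150 * 55.13 / 60
f = 339049.5 / 60
f = 5650.82 Hz

5650.82 Hz


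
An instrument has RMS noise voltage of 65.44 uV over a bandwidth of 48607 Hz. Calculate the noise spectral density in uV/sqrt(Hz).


Noise spectral density = Vrms / sqrt(BW).
NSD = 65.44 / sqrt(48607)
NSD = 65.44 / 220.47
NSD = 0.2968 uV/sqrt(Hz)

0.2968 uV/sqrt(Hz)


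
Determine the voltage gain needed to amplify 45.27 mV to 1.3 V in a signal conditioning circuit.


Gain = Vout / Vin (converting to same units).
G = 1.3 V / 45.27 mV
G = 1300.0 mV / 45.27 mV
G = 28.72

28.72


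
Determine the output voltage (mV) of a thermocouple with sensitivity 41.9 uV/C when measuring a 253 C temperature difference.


The thermocouple output V = sensitivity * dT.
V = 41.9 uV/C * 253 C
V = 10600.7 uV
V = 10.601 mV

10.601 mV


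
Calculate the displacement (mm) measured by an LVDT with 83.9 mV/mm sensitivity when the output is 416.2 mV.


Displacement = Vout / sensitivity.
d = 416.2 / 83.9
d = 4.961 mm

4.961 mm


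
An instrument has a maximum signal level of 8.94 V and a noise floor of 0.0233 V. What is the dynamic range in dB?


Dynamic range = 20 * log10(Vmax / Vnoise).
DR = 20 * log10(8.94 / 0.0233)
DR = 20 * log10(383.69)
DR = 51.68 dB

51.68 dB


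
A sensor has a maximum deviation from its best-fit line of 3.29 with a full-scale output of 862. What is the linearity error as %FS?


Linearity error = (max deviation / full scale) * 100%.
Linearity = (3.29 / 862) * 100
Linearity = 0.382 %FS

0.382 %FS


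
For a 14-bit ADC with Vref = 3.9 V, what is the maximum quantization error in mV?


The maximum quantization error is +/- LSB/2.
LSB = Vref / 2^n = 3.9 / 16384 = 0.00023804 V
Max error = LSB / 2 = 0.00023804 / 2 = 0.00011902 V
Max error = 0.119 mV

0.119 mV


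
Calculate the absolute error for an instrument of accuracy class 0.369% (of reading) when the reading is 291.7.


Absolute error = (accuracy% / 100) * reading.
Error = (0.369 / 100) * 291.7
Error = 0.00369 * 291.7
Error = 1.0764

1.0764


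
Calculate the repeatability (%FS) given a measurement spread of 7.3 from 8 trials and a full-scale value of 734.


Repeatability = (spread / full scale) * 100%.
R = (7.3 / 734) * 100
R = 0.995 %FS

0.995 %FS


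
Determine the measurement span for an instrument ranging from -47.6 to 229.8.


Span = upper range - lower range.
Span = 229.8 - (-47.6)
Span = 277.4

277.4


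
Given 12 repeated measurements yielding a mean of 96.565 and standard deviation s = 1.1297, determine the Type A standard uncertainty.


The standard uncertainty for Type A evaluation is u = s / sqrt(n).
u = 1.1297 / sqrt(12)
u = 1.1297 / 3.4641
u = 0.3261

0.3261


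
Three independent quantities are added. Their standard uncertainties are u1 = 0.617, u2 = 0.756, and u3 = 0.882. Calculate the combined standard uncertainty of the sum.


For a sum of independent quantities, uc = sqrt(u1^2 + u2^2 + u3^2).
uc = sqrt(0.617^2 + 0.756^2 + 0.882^2)
uc = sqrt(0.380689 + 0.571536 + 0.777924)
uc = 1.3154

1.3154


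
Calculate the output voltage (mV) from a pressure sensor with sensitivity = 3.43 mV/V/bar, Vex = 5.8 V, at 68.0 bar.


Output = sensitivity * Vex * P.
Vout = 3.43 * 5.8 * 68.0
Vout = 19.894 * 68.0
Vout = 1352.79 mV

1352.79 mV


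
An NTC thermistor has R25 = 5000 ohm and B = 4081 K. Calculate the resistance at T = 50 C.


NTC thermistor equation: Rt = R25 * exp(B * (1/T - 1/T25)).
T in Kelvin: 323.15 K, T25 = 298.15 K
1/T - 1/T25 = 1/323.15 - 1/298.15 = -0.00025948
B * (1/T - 1/T25) = 4081 * -0.00025948 = -1.0589
Rt = 5000 * exp(-1.0589) = 1734.1 ohm

1734.1 ohm


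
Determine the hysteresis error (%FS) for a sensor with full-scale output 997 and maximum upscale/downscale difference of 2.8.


Hysteresis = (max difference / full scale) * 100%.
H = (2.8 / 997) * 100
H = 0.281 %FS

0.281 %FS


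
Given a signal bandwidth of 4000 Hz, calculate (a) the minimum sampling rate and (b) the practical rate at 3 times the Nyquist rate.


By Nyquist theorem, fs_min = 2 * fmax.
fs_min = 2 * 4000 = 8000 Hz
Practical rate = 3 * fs_min = 3 * 8000 = 24000 Hz

fs_min = 8000 Hz, fs_practical = 24000 Hz


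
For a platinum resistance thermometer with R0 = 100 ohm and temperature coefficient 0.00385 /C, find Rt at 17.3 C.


The RTD equation: Rt = R0 * (1 + alpha * T).
Rt = 100 * (1 + 0.00385 * 17.3)
Rt = 100 * (1 + 0.066605)
Rt = 100 * 1.066605
Rt = 106.66 ohm

106.66 ohm


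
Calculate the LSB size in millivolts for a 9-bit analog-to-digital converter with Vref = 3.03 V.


The resolution (LSB) of an ADC is Vref / 2^n.
LSB = 3.03 / 2^9
LSB = 3.03 / 512
LSB = 0.00591797 V = 5.91796875 mV

5.91796875 mV


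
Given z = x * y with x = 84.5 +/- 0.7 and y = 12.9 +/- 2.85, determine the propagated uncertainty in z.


For a product z = x*y, the relative uncertainty is:
uz/z = sqrt((ux/x)^2 + (uy/y)^2)
Relative uncertainties: ux/x = 0.7/84.5 = 0.008284
uy/y = 2.85/12.9 = 0.22093
z = 84.5 * 12.9 = 1090.0
uz = 1090.0 * sqrt(0.008284^2 + 0.22093^2) = 240.994

240.994


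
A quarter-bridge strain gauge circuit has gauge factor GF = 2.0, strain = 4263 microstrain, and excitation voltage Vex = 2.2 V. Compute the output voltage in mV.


Quarter bridge output: Vout = (GF * epsilon * Vex) / 4.
Vout = (2.0 * 4263e-6 * 2.2) / 4
Vout = 0.0187572 / 4 V
Vout = 0.0046893 V = 4.6893 mV

4.6893 mV


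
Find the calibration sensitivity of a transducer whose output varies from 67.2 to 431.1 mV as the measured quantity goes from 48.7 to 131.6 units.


Sensitivity = (y2 - y1) / (x2 - x1).
S = (431.1 - 67.2) / (131.6 - 48.7)
S = 363.9 / 82.9
S = 4.3896 mV/unit

4.3896 mV/unit


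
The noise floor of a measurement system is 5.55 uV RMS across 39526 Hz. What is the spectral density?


Noise spectral density = Vrms / sqrt(BW).
NSD = 5.55 / sqrt(39526)
NSD = 5.55 / 198.8115
NSD = 0.0279 uV/sqrt(Hz)

0.0279 uV/sqrt(Hz)


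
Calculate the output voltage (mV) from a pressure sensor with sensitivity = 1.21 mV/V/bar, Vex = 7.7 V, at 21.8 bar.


Output = sensitivity * Vex * P.
Vout = 1.21 * 7.7 * 21.8
Vout = 9.317 * 21.8
Vout = 203.11 mV

203.11 mV


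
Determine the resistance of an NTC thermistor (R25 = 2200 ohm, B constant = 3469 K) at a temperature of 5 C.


NTC thermistor equation: Rt = R25 * exp(B * (1/T - 1/T25)).
T in Kelvin: 278.15 K, T25 = 298.15 K
1/T - 1/T25 = 1/278.15 - 1/298.15 = 0.00024117
B * (1/T - 1/T25) = 3469 * 0.00024117 = 0.8366
Rt = 2200 * exp(0.8366) = 5078.7 ohm

5078.7 ohm


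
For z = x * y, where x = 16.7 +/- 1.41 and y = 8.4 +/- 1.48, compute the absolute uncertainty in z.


For a product z = x*y, the relative uncertainty is:
uz/z = sqrt((ux/x)^2 + (uy/y)^2)
Relative uncertainties: ux/x = 1.41/16.7 = 0.084431
uy/y = 1.48/8.4 = 0.17619
z = 16.7 * 8.4 = 140.3
uz = 140.3 * sqrt(0.084431^2 + 0.17619^2) = 27.407

27.407
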